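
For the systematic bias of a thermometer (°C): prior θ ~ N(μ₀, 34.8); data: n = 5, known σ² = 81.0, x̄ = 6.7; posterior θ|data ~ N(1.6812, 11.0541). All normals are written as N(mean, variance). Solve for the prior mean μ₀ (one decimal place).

The posterior mean is a precision-weighted average: μ_n = (τ₀μ₀ + τ_data·x̄)/(τ₀+τ_data), with τ₀=1/σ₀² and τ_data=n/σ².
Here τ₀ = 1/34.8 = 0.028736 and τ_data = 5/81.0 = 0.061728, so τ_n = 0.090464.
Rearranging for μ₀: μ₀ = (μ_n·τ_n − τ_data·x̄)/τ₀ = (1.6812·0.090464 − 0.061728·6.7) / 0.028736 = -0.261490/0.028736 ≈ -9.1.

μ₀ = -9.1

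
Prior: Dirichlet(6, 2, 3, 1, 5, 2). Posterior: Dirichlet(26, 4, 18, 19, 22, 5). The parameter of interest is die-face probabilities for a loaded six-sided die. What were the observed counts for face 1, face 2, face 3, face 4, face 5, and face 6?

counts (20, 2, 15, 18, 17, 3)

For a Dirichlet(α) prior with multinomial counts c, the posterior is Dirichlet(α + c) componentwise.
Counts are posterior − prior componentwise: 26−6=20, 4−2=2, 18−3=15, 19−1=18, 22−5=17, 5−2=3.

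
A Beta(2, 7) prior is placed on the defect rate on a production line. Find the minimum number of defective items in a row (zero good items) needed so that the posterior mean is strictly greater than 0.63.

After k defective items and 0 good items the posterior is Beta(2+k, 7), with mean (2+k)/(2+7+k).
Set (2+k)/(9+k) > 0.63 and solve: k > (0.63·9 − 2)/(1 − 0.63) = 9.919.
The smallest integer exceeding 9.919 is 10.

k = 10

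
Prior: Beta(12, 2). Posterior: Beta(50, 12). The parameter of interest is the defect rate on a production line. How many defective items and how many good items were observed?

38 defective items and 10 good items

A Beta(α, β) prior with s successes and f failures in binomial data gives a Beta(α+s, β+f) posterior.
Match parameters: s=50−12=38, f=12−2=10.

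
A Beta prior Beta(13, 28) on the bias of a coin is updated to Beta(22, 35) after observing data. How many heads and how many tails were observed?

A Beta(a, b) prior with s successes and f failures in binomial data gives a Beta(a+s, b+f) posterior.
So s = 22 − 13 = 9 and f = 35 − 28 = 7.

9 heads and 7 tails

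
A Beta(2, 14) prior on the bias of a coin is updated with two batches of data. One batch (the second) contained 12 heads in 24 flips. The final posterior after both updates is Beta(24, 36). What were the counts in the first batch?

Because Beta–binomial updating is additive in the counts, the combined data contributed (α_post−α_prior, β_post−β_prior) successes and failures.
Total across both batches: 24−2=22 heads, 36−14=22 tails.
Subtract the second batch: 22−12=10 heads and 22−12=10 tails.

10 heads and 10 tails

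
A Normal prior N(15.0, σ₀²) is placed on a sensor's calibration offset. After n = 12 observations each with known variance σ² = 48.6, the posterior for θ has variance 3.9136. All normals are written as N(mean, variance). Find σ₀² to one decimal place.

σ₀² = 116.2

For the Normal–Normal model with known σ², precisions add: τ_n = τ₀ + n/σ².
So 1/σ₀² = 1/3.9136 − 12/48.6 = 0.255519 − 0.246914 = 0.008605.
Hence σ₀² = 1/0.008605 ≈ 116.2.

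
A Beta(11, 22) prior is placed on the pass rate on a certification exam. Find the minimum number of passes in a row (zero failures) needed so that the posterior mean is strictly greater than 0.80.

k = 78

After k passes and 0 failures the posterior is Beta(11+k, 22), with mean (11+k)/(11+22+k).
Set (11+k)/(33+k) > 0.80 and solve: k > (0.80·33 − 11)/(1 − 0.80) = 77.000.
The smallest integer exceeding 77.000 is 78, and checking k=78: (89)/(111) = 0.8018 > 0.80.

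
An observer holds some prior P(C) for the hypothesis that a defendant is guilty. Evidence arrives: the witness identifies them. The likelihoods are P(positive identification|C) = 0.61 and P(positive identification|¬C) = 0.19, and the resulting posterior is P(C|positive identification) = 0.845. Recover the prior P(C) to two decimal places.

Bayes' rule in odds form gives O(C|E) = O(C)·[P(E|C)/P(E|¬C)], hence O(C) = O(C|E)/LR.
Posterior odds = 0.845/(1−0.845) = 5.4516. LR = 0.61/0.19 = 3.2105.
Prior odds = 5.4516/3.2105 = 1.6981, so P(C) = 1.6981/(1+1.6981) ≈ 0.63.

P(C) = 0.63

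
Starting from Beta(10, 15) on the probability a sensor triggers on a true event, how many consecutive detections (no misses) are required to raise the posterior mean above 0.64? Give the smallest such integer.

After k detections and 0 misses the posterior is Beta(10+k, 15), with mean (10+k)/(10+15+k).
Set (10+k)/(25+k) > 0.64 and solve: k > (0.64·25 − 10)/(1 − 0.64) = 16.667.
The smallest integer exceeding 16.667 is 17.

k = 17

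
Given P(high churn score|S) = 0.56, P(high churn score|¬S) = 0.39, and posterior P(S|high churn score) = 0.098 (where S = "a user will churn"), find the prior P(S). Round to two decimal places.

P(S) = 0.07

In odds form, posterior odds = prior odds × likelihood ratio, so prior odds = posterior odds ÷ LR.
Posterior odds = 0.098/(1−0.098) = 0.1086. LR = 0.56/0.39 = 1.4359.
Prior odds = 0.1086/1.4359 = 0.0756, so P(S) = 0.0756/(1+0.0756) ≈ 0.07.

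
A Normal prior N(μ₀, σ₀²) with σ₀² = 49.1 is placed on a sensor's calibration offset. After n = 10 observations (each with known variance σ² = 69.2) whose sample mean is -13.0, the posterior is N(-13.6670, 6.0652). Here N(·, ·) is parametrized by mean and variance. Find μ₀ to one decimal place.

With known observation variance, the Normal–Normal posterior has precision τ_n = τ₀ + n/σ² and mean μ_n = (τ₀μ₀ + (n/σ²)x̄)/τ_n.
Here τ₀ = 1/49.1 = 0.020367 and τ_data = 10/69.2 = 0.144509, so τ_n = 0.164876.
Rearranging for μ₀: μ₀ = (μ_n·τ_n − τ_data·x̄)/τ₀ = (-13.6670·0.164876 − 0.144509·-13.0) / 0.020367 = -0.374743/0.020367 ≈ -18.4.

μ₀ = -18.4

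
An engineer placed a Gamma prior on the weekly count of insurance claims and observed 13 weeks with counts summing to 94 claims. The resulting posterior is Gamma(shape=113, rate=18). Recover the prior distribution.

A Gamma(α, β) prior (rate parametrization) on a Poisson rate with n observations summing to S gives posterior Gamma(α+S, β+n).
So α = 113 − 94 = 19 and β = 18 − 13 = 5.

Gamma(shape=19, rate=5)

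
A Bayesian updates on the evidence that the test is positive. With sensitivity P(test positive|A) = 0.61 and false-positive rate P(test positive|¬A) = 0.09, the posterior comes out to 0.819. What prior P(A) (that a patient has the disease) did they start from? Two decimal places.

P(A) = 0.40

In odds form, posterior odds = prior odds × likelihood ratio, so prior odds = posterior odds ÷ LR.
Posterior odds = 0.819/(1−0.819) = 4.5249. LR = 0.61/0.09 = 6.7778.
Prior odds = 4.5249/6.7778 = 0.6676, so P(A) = 0.6676/(1+0.6676) ≈ 0.40.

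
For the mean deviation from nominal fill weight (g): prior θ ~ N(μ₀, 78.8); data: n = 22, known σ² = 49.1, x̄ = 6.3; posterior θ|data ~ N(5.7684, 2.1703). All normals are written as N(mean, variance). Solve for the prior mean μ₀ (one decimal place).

μ₀ = -13.0

With known observation variance, the Normal–Normal posterior has precision τ_n = τ₀ + n/σ² and mean μ_n = (τ₀μ₀ + (n/σ²)x̄)/τ_n.
Here τ₀ = 1/78.8 = 0.012690 and τ_data = 22/49.1 = 0.448065, so τ_n = 0.460755.
Rearranging for μ₀: μ₀ = (μ_n·τ_n − τ_data·x̄)/τ₀ = (5.7684·0.460755 − 0.448065·6.3) / 0.012690 = -0.164990/0.012690 ≈ -13.0.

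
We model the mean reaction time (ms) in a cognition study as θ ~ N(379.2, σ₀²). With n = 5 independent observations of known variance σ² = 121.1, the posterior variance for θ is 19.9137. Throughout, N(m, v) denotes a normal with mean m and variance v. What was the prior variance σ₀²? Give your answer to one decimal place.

Posterior precision equals prior precision plus data precision: 1/σ_n² = 1/σ₀² + n/σ².
So 1/σ₀² = 1/19.9137 − 5/121.1 = 0.050217 − 0.041288 = 0.008929.
Hence σ₀² = 1/0.008929 ≈ 112.0.

σ₀² = 112.0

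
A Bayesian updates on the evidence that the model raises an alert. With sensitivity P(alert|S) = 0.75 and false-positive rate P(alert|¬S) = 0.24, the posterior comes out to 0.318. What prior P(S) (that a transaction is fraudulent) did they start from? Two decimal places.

In odds form, posterior odds = prior odds × likelihood ratio, so prior odds = posterior odds ÷ LR.
Posterior odds = 0.318/(1−0.318) = 0.4663. LR = 0.75/0.24 = 3.1250.
Prior odds = 0.4663/3.1250 = 0.1492, so P(S) = 0.1492/(1+0.1492) ≈ 0.13.

P(S) = 0.13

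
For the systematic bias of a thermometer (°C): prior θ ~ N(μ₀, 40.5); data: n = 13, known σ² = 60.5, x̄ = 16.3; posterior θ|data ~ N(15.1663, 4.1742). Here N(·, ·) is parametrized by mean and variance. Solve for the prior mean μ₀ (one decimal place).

The posterior mean is a precision-weighted average: μ_n = (τ₀μ₀ + τ_data·x̄)/(τ₀+τ_data), with τ₀=1/σ₀² and τ_data=n/σ².
Here τ₀ = 1/40.5 = 0.024691 and τ_data = 13/60.5 = 0.214876, so τ_n = 0.239567.
Rearranging for μ₀: μ₀ = (μ_n·τ_n − τ_data·x̄)/τ₀ = (15.1663·0.239567 − 0.214876·16.3) / 0.024691 = 0.130866/0.024691 ≈ 5.3.

μ₀ = 5.3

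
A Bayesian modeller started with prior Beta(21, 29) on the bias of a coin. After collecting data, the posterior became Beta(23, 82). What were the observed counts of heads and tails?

Under Beta–binomial conjugacy the posterior parameters are (a+s, b+f).
Match parameters: s=23−21=2, f=82−29=53.

2 heads and 53 tails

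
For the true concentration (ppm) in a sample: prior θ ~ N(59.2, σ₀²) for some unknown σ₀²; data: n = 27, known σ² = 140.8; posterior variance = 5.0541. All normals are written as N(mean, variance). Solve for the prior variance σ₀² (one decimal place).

For the Normal–Normal model with known σ², precisions add: τ_n = τ₀ + n/σ².
So 1/σ₀² = 1/5.0541 − 27/140.8 = 0.197859 − 0.191761 = 0.006098.
Hence σ₀² = 1/0.006098 ≈ 164.0.

σ₀² = 164.0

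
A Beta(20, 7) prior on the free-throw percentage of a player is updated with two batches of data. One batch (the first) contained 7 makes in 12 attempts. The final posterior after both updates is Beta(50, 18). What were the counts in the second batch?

Because Beta–binomial updating is additive in the counts, the combined data contributed (α_post−α_prior, β_post−β_prior) successes and failures.
Total across both batches: 50−20=30 makes, 18−7=11 misses.
Subtract the first batch: 30−7=23 makes and 11−5=6 misses.

23 makes and 6 misses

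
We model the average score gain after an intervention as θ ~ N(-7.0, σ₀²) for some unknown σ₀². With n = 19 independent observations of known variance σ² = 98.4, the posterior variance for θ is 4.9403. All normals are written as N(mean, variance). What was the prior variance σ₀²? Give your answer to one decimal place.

For the Normal–Normal model with known σ², precisions add: τ_n = τ₀ + n/σ².
So 1/σ₀² = 1/4.9403 − 19/98.4 = 0.202417 − 0.193089 = 0.009328.
Hence σ₀² = 1/0.009328 ≈ 107.2.

σ₀² = 107.2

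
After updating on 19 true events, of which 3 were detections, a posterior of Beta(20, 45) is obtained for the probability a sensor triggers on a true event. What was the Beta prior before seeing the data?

Under Beta–binomial conjugacy the posterior parameters are (a+s, b+f).
Subtract the data counts: 20−3=17, 45−16=29.

Beta(17, 29)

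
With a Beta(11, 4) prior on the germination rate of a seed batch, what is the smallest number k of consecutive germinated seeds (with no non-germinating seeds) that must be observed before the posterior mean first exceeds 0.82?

After k germinated seeds and 0 non-germinating seeds the posterior is Beta(11+k, 4), with mean (11+k)/(11+4+k).
Set (11+k)/(15+k) > 0.82 and solve: k > (0.82·15 − 11)/(1 − 0.82) = 7.222.
The smallest integer exceeding 7.222 is 8.

k = 8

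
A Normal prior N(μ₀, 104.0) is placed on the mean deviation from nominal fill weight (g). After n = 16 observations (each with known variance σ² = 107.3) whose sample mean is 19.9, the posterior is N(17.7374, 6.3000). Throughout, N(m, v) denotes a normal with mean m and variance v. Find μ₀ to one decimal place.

With known observation variance, the Normal–Normal posterior has precision τ_n = τ₀ + n/σ² and mean μ_n = (τ₀μ₀ + (n/σ²)x̄)/τ_n.
Here τ₀ = 1/104.0 = 0.009615 and τ_data = 16/107.3 = 0.149115, so τ_n = 0.158730.
Rearranging for μ₀: μ₀ = (μ_n·τ_n − τ_data·x̄)/τ₀ = (17.7374·0.158730 − 0.149115·19.9) / 0.009615 = -0.151931/0.009615 ≈ -15.8.

μ₀ = -15.8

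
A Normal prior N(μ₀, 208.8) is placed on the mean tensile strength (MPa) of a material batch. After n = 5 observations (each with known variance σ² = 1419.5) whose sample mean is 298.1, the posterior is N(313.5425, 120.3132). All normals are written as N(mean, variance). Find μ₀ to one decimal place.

μ₀ = 324.9

The posterior mean is a precision-weighted average: μ_n = (τ₀μ₀ + τ_data·x̄)/(τ₀+τ_data), with τ₀=1/σ₀² and τ_data=n/σ².
Here τ₀ = 1/208.8 = 0.004789 and τ_data = 5/1419.5 = 0.003522, so τ_n = 0.008311.
Rearranging for μ₀: μ₀ = (μ_n·τ_n − τ_data·x̄)/τ₀ = (313.5425·0.008311 − 0.003522·298.1) / 0.004789 = 1.555944/0.004789 ≈ 324.9.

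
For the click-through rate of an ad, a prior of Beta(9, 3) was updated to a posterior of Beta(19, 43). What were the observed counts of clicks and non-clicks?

10 clicks and 40 non-clicks

Under Beta–binomial conjugacy the posterior parameters are (a+s, b+f).
Match parameters: s=19−9=10, f=43−3=40.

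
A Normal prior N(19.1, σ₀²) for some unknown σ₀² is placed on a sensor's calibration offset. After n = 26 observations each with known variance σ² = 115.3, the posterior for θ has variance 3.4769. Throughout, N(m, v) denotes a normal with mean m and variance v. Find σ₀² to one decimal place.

σ₀² = 16.1

For the Normal–Normal model with known σ², precisions add: τ_n = τ₀ + n/σ².
So 1/σ₀² = 1/3.4769 − 26/115.3 = 0.287613 − 0.225499 = 0.062114.
Hence σ₀² = 1/0.062114 ≈ 16.1.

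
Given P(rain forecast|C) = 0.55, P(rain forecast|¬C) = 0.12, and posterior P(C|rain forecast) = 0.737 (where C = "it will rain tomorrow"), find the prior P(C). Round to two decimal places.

P(C) = 0.38

Bayes' rule in odds form gives O(C|E) = O(C)·[P(E|C)/P(E|¬C)], hence O(C) = O(C|E)/LR.
Posterior odds = 0.737/(1−0.737) = 2.8023. LR = 0.55/0.12 = 4.5833.
Prior odds = 2.8023/4.5833 = 0.6114, so P(C) = 0.6114/(1+0.6114) ≈ 0.38.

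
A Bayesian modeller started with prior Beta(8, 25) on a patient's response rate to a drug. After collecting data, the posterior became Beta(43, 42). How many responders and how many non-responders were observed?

35 responders and 17 non-responders

Beta is conjugate to the binomial likelihood: posterior = Beta(a+s, b+f).
Match parameters: s=43−8=35, f=42−25=17.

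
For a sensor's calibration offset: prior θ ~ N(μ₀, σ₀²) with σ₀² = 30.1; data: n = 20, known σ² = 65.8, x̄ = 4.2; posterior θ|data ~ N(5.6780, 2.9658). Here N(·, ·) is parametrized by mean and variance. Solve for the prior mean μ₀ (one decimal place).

With known observation variance, the Normal–Normal posterior has precision τ_n = τ₀ + n/σ² and mean μ_n = (τ₀μ₀ + (n/σ²)x̄)/τ_n.
Here τ₀ = 1/30.1 = 0.033223 and τ_data = 20/65.8 = 0.303951, so τ_n = 0.337174.
Rearranging for μ₀: μ₀ = (μ_n·τ_n − τ_data·x̄)/τ₀ = (5.6780·0.337174 − 0.303951·4.2) / 0.033223 = 0.637880/0.033223 ≈ 19.2.

μ₀ = 19.2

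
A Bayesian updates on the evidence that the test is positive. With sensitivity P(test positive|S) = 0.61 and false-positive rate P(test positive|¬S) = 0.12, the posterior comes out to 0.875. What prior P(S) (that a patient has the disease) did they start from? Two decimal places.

Bayes' rule in odds form gives O(S|E) = O(S)·[P(E|S)/P(E|¬S)], hence O(S) = O(S|E)/LR.
Posterior odds = 0.875/(1−0.875) = 7.0000. LR = 0.61/0.12 = 5.0833.
Prior odds = 7.0000/5.0833 = 1.3771, so P(S) = 1.3771/(1+1.3771) ≈ 0.58.

P(S) = 0.58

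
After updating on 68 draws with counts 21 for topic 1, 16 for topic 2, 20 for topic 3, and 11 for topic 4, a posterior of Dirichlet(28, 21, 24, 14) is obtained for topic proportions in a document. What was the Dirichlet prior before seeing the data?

Dirichlet(7, 5, 4, 3)

For a Dirichlet(α) prior with multinomial counts c, the posterior is Dirichlet(α + c) componentwise.
Subtract each count from the matching posterior parameter: 28−21=7, 21−16=5, 24−20=4, 14−11=3.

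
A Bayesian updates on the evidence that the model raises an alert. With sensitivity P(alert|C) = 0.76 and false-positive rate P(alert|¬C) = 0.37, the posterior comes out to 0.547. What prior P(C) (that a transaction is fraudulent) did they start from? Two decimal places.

In odds form, posterior odds = prior odds × likelihood ratio, so prior odds = posterior odds ÷ LR.
Posterior odds = 0.547/(1−0.547) = 1.2075. LR = 0.76/0.37 = 2.0541.
Prior odds = 1.2075/2.0541 = 0.5878, so P(C) = 0.5878/(1+0.5878) ≈ 0.37.

P(C) = 0.37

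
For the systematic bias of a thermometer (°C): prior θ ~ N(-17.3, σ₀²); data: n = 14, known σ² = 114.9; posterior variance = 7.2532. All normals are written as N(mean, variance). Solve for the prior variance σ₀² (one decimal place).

For the Normal–Normal model with known σ², precisions add: τ_n = τ₀ + n/σ².
So 1/σ₀² = 1/7.2532 − 14/114.9 = 0.137870 − 0.121845 = 0.016025.
Hence σ₀² = 1/0.016025 ≈ 62.4.

σ₀² = 62.4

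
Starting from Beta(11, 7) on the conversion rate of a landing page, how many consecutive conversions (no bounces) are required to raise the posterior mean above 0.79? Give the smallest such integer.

k = 16

After k conversions and 0 bounces the posterior is Beta(11+k, 7), with mean (11+k)/(11+7+k).
Set (11+k)/(18+k) > 0.79 and solve: k > (0.79·18 − 11)/(1 − 0.79) = 15.333.
The smallest integer exceeding 15.333 is 16, and checking k=16: (27)/(34) = 0.7941 > 0.79.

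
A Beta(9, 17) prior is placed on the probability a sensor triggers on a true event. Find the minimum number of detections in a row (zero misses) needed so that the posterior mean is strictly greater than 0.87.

After k detections and 0 misses the posterior is Beta(9+k, 17), with mean (9+k)/(9+17+k).
Set (9+k)/(26+k) > 0.87 and solve: k > (0.87·26 − 9)/(1 − 0.87) = 104.769.
The smallest integer exceeding 104.769 is 105, and checking k=105: (114)/(131) = 0.8702 > 0.87.

k = 105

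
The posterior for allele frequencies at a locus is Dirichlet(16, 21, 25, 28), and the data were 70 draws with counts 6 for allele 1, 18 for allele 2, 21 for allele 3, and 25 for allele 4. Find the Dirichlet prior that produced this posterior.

Dirichlet(10, 3, 4, 3)

For a Dirichlet(α) prior with multinomial counts c, the posterior is Dirichlet(α + c) componentwise.
Subtract each count from the matching posterior parameter: 16−6=10, 21−18=3, 25−21=4, 28−25=3.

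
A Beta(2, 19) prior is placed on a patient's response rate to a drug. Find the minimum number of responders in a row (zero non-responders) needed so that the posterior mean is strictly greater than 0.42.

After k responders and 0 non-responders the posterior is Beta(2+k, 19), with mean (2+k)/(2+19+k).
Set (2+k)/(21+k) > 0.42 and solve: k > (0.42·21 − 2)/(1 − 0.42) = 11.759.
The smallest integer exceeding 11.759 is 12, and checking k=12: (14)/(33) = 0.4242 > 0.42.

k = 12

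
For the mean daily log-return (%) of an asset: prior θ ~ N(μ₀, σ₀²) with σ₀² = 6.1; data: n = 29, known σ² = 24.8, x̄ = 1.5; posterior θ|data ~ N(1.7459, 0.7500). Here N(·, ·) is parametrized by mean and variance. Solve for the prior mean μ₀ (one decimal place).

With known observation variance, the Normal–Normal posterior has precision τ_n = τ₀ + n/σ² and mean μ_n = (τ₀μ₀ + (n/σ²)x̄)/τ_n.
Here τ₀ = 1/6.1 = 0.163934 and τ_data = 29/24.8 = 1.169355, so τ_n = 1.333289.
Rearranging for μ₀: μ₀ = (μ_n·τ_n − τ_data·x̄)/τ₀ = (1.7459·1.333289 − 1.169355·1.5) / 0.163934 = 0.573757/0.163934 ≈ 3.5.

μ₀ = 3.5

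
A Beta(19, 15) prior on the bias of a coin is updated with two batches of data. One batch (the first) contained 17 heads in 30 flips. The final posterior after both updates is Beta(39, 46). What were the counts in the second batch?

Because Beta–binomial updating is additive in the counts, the combined data contributed (α_post−α_prior, β_post−β_prior) successes and failures.
Total across both batches: 39−19=20 heads, 46−15=31 tails.
Subtract the first batch: 20−17=3 heads and 31−13=18 tails.

3 heads and 18 tails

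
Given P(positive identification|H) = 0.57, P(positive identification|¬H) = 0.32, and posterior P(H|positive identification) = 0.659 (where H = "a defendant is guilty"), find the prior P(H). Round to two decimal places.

In odds form, posterior odds = prior odds × likelihood ratio, so prior odds = posterior odds ÷ LR.
Posterior odds = 0.659/(1−0.659) = 1.9326. LR = 0.57/0.32 = 1.7812.
Prior odds = 1.9326/1.7812 = 1.0850, so P(H) = 1.0850/(1+1.0850) ≈ 0.52.

P(H) = 0.52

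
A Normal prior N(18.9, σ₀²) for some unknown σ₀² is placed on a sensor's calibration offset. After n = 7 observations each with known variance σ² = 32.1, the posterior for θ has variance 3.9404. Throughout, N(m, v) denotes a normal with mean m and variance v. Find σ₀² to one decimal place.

For the Normal–Normal model with known σ², precisions add: τ_n = τ₀ + n/σ².
So 1/σ₀² = 1/3.9404 − 7/32.1 = 0.253781 − 0.218069 = 0.035712.
Hence σ₀² = 1/0.035712 ≈ 28.0.

σ₀² = 28.0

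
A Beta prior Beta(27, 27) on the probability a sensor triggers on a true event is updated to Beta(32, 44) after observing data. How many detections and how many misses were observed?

A Beta(a, b) prior with s successes and f failures in binomial data gives a Beta(a+s, b+f) posterior.
Match parameters: s=32−27=5, f=44−27=17.

5 detections and 17 misses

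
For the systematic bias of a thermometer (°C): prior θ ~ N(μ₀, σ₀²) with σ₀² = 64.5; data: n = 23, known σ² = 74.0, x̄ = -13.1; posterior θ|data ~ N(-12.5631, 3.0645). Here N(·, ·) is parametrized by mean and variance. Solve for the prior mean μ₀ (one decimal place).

μ₀ = -1.8

With known observation variance, the Normal–Normal posterior has precision τ_n = τ₀ + n/σ² and mean μ_n = (τ₀μ₀ + (n/σ²)x̄)/τ_n.
Here τ₀ = 1/64.5 = 0.015504 and τ_data = 23/74.0 = 0.310811, so τ_n = 0.326315.
Rearranging for μ₀: μ₀ = (μ_n·τ_n − τ_data·x̄)/τ₀ = (-12.5631·0.326315 − 0.310811·-13.1) / 0.015504 = -0.027904/0.015504 ≈ -1.8.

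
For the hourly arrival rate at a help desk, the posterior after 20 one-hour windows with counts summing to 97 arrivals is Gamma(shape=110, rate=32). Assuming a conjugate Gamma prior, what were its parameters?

Gamma(shape=13, rate=12)

A Gamma(α, β) prior (rate parametrization) on a Poisson rate with n observations summing to S gives posterior Gamma(α+S, β+n).
So α = 110 − 97 = 13 and β = 32 − 20 = 12.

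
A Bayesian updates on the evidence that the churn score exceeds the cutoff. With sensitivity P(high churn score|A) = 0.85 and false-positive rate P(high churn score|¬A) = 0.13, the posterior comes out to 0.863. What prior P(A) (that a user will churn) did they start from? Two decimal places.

In odds form, posterior odds = prior odds × likelihood ratio, so prior odds = posterior odds ÷ LR.
Posterior odds = 0.863/(1−0.863) = 6.2993. LR = 0.85/0.13 = 6.5385.
Prior odds = 6.2993/6.5385 = 0.9634, so P(A) = 0.9634/(1+0.9634) ≈ 0.49.

P(A) = 0.49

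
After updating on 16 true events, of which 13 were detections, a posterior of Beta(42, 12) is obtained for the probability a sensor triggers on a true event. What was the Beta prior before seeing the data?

Beta(29, 9)

Beta is conjugate to the binomial likelihood: posterior = Beta(α+s, β+f).
Subtract the data counts: 42−13=29, 12−3=9.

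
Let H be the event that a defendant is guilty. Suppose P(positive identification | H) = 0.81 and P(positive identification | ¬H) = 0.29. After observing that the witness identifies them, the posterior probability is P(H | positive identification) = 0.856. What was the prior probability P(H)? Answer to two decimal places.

P(H) = 0.68

In odds form, posterior odds = prior odds × likelihood ratio, so prior odds = posterior odds ÷ LR.
Posterior odds = 0.856/(1−0.856) = 5.9444. LR = 0.81/0.29 = 2.7931.
Prior odds = 5.9444/2.7931 = 2.1282, so P(H) = 2.1282/(1+2.1282) ≈ 0.68.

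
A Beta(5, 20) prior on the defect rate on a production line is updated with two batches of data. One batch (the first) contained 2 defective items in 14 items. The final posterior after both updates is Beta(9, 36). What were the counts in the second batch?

Sequential conjugate updates are equivalent to a single update on the pooled data, so total successes = posterior α − prior α and total failures = posterior β − prior β.
Total across both batches: 9−5=4 defective items, 36−20=16 good items.
Subtract the first batch: 4−2=2 defective items and 16−12=4 good items.

2 defective items and 4 good items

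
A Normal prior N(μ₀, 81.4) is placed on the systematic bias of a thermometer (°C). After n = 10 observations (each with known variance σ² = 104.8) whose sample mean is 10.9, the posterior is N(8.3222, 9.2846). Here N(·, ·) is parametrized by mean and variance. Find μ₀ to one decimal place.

The posterior mean is a precision-weighted average: μ_n = (τ₀μ₀ + τ_data·x̄)/(τ₀+τ_data), with τ₀=1/σ₀² and τ_data=n/σ².
Here τ₀ = 1/81.4 = 0.012285 and τ_data = 10/104.8 = 0.095420, so τ_n = 0.107705.
Rearranging for μ₀: μ₀ = (μ_n·τ_n − τ_data·x̄)/τ₀ = (8.3222·0.107705 − 0.095420·10.9) / 0.012285 = -0.143735/0.012285 ≈ -11.7.

μ₀ = -11.7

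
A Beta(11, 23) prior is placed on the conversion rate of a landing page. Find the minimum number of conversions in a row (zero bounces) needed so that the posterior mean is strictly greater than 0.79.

After k conversions and 0 bounces the posterior is Beta(11+k, 23), with mean (11+k)/(11+23+k).
Set (11+k)/(34+k) > 0.79 and solve: k > (0.79·34 − 11)/(1 − 0.79) = 75.524.
The smallest integer exceeding 75.524 is 76.

k = 76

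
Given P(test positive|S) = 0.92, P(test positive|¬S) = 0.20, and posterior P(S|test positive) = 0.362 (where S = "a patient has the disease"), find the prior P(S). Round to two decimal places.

In odds form, posterior odds = prior odds × likelihood ratio, so prior odds = posterior odds ÷ LR.
Posterior odds = 0.362/(1−0.362) = 0.5674. LR = 0.92/0.20 = 4.6000.
Prior odds = 0.5674/4.6000 = 0.1233, so P(S) = 0.1233/(1+0.1233) ≈ 0.11.

P(S) = 0.11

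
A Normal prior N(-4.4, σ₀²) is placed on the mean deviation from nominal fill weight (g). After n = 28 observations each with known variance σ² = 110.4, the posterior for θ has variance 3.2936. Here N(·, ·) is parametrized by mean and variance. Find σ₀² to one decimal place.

σ₀² = 20.0

For the Normal–Normal model with known σ², precisions add: τ_n = τ₀ + n/σ².
So 1/σ₀² = 1/3.2936 − 28/110.4 = 0.303619 − 0.253623 = 0.049996.
Hence σ₀² = 1/0.049996 ≈ 20.0.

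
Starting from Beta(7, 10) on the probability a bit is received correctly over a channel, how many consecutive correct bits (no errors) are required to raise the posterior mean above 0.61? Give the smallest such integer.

k = 9

After k correct bits and 0 errors the posterior is Beta(7+k, 10), with mean (7+k)/(7+10+k).
Set (7+k)/(17+k) > 0.61 and solve: k > (0.61·17 − 7)/(1 − 0.61) = 8.641.
The smallest integer exceeding 8.641 is 9, and checking k=9: (16)/(26) = 0.6154 > 0.61.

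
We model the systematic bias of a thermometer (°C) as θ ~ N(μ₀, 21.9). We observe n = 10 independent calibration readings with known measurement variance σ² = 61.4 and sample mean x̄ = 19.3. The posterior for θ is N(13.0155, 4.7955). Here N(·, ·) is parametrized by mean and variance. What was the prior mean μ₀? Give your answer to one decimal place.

μ₀ = -9.4

The posterior mean is a precision-weighted average: μ_n = (τ₀μ₀ + τ_data·x̄)/(τ₀+τ_data), with τ₀=1/σ₀² and τ_data=n/σ².
Here τ₀ = 1/21.9 = 0.045662 and τ_data = 10/61.4 = 0.162866, so τ_n = 0.208528.
Rearranging for μ₀: μ₀ = (μ_n·τ_n − τ_data·x̄)/τ₀ = (13.0155·0.208528 − 0.162866·19.3) / 0.045662 = -0.429218/0.045662 ≈ -9.4.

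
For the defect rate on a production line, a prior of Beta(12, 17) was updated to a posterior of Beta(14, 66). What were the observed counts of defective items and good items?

A Beta(a, b) prior with s successes and f failures in binomial data gives a Beta(a+s, b+f) posterior.
So s = 14 − 12 = 2 and f = 66 − 17 = 49.

2 defective items and 49 good items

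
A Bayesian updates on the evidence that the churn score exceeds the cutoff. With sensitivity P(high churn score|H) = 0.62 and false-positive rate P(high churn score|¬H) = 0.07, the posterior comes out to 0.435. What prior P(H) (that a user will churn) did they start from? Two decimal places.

In odds form, posterior odds = prior odds × likelihood ratio, so prior odds = posterior odds ÷ LR.
Posterior odds = 0.435/(1−0.435) = 0.7699. LR = 0.62/0.07 = 8.8571.
Prior odds = 0.7699/8.8571 = 0.0869, so P(H) = 0.0869/(1+0.0869) ≈ 0.08.

P(H) = 0.08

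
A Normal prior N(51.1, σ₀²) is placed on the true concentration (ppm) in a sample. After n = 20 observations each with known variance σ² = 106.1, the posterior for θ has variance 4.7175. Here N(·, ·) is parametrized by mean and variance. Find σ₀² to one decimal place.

Posterior precision equals prior precision plus data precision: 1/σ_n² = 1/σ₀² + n/σ².
So 1/σ₀² = 1/4.7175 − 20/106.1 = 0.211977 − 0.188501 = 0.023476.
Hence σ₀² = 1/0.023476 ≈ 42.6.

σ₀² = 42.6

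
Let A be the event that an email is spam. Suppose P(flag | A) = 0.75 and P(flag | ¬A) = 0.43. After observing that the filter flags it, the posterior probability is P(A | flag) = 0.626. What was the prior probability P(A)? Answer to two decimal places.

P(A) = 0.49

In odds form, posterior odds = prior odds × likelihood ratio, so prior odds = posterior odds ÷ LR.
Posterior odds = 0.626/(1−0.626) = 1.6738. LR = 0.75/0.43 = 1.7442.
Prior odds = 1.6738/1.7442 = 0.9596, so P(A) = 0.9596/(1+0.9596) ≈ 0.49.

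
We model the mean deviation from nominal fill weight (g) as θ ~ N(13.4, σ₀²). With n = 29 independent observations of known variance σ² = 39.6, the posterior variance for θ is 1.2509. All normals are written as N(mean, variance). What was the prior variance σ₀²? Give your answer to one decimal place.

For the Normal–Normal model with known σ², precisions add: τ_n = τ₀ + n/σ².
So 1/σ₀² = 1/1.2509 − 29/39.6 = 0.799424 − 0.732323 = 0.067101.
Hence σ₀² = 1/0.067101 ≈ 14.9.

σ₀² = 14.9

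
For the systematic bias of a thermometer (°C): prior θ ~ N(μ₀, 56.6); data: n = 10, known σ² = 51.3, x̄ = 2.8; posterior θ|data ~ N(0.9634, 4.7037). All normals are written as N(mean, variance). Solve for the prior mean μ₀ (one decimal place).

With known observation variance, the Normal–Normal posterior has precision τ_n = τ₀ + n/σ² and mean μ_n = (τ₀μ₀ + (n/σ²)x̄)/τ_n.
Here τ₀ = 1/56.6 = 0.017668 and τ_data = 10/51.3 = 0.194932, so τ_n = 0.212600.
Rearranging for μ₀: μ₀ = (μ_n·τ_n − τ_data·x̄)/τ₀ = (0.9634·0.212600 − 0.194932·2.8) / 0.017668 = -0.340991/0.017668 ≈ -19.3.

μ₀ = -19.3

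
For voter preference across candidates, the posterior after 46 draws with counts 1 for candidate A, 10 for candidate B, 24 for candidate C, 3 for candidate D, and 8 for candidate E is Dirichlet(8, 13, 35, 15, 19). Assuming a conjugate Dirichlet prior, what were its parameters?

Dirichlet(7, 3, 11, 12, 11)

For a Dirichlet(α) prior with multinomial counts c, the posterior is Dirichlet(α + c) componentwise.
Subtract each count from the matching posterior parameter: 8−1=7, 13−10=3, 35−24=11, 15−3=12, 19−8=11.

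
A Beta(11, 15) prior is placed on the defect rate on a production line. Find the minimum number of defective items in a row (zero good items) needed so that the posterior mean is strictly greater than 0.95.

After k defective items and 0 good items the posterior is Beta(11+k, 15), with mean (11+k)/(11+15+k).
Set (11+k)/(26+k) > 0.95 and solve: k > (0.95·26 − 11)/(1 − 0.95) = 274.000.
The smallest integer exceeding 274.000 is 275.

k = 275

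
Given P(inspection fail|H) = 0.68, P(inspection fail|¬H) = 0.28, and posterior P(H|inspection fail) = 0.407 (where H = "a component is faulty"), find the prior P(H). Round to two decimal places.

P(H) = 0.22

Bayes' rule in odds form gives O(H|E) = O(H)·[P(E|H)/P(E|¬H)], hence O(H) = O(H|E)/LR.
Posterior odds = 0.407/(1−0.407) = 0.6863. LR = 0.68/0.28 = 2.4286.
Prior odds = 0.6863/2.4286 = 0.2826, so P(H) = 0.2826/(1+0.2826) ≈ 0.22.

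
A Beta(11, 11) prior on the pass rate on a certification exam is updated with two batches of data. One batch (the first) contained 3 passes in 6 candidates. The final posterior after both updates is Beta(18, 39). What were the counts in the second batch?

4 passes and 25 failures

Sequential conjugate updates are equivalent to a single update on the pooled data, so total successes = posterior α − prior α and total failures = posterior β − prior β.
Total across both batches: 18−11=7 passes, 39−11=28 failures.
Subtract the first batch: 7−3=4 passes and 28−3=25 failures.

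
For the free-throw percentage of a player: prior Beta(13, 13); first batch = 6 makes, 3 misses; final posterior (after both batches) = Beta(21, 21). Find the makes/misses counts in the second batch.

2 makes and 5 misses

Sequential conjugate updates are equivalent to a single update on the pooled data, so total successes = posterior α − prior α and total failures = posterior β − prior β.
Total across both batches: 21−13=8 makes, 21−13=8 misses.
Subtract the first batch: 8−6=2 makes and 8−3=5 misses.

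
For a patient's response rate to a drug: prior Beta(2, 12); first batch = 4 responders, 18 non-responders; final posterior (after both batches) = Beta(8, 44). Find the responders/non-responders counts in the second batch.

Because Beta–binomial updating is additive in the counts, the combined data contributed (α_post−α_prior, β_post−β_prior) successes and failures.
Total across both batches: 8−2=6 responders, 44−12=32 non-responders.
Subtract the first batch: 6−4=2 responders and 32−18=14 non-responders.

2 responders and 14 non-responders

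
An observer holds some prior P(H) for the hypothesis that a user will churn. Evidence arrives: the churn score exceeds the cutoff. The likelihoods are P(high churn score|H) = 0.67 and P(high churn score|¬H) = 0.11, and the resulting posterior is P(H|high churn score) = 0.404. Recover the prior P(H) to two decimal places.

P(H) = 0.10

In odds form, posterior odds = prior odds × likelihood ratio, so prior odds = posterior odds ÷ LR.
Posterior odds = 0.404/(1−0.404) = 0.6779. LR = 0.67/0.11 = 6.0909.
Prior odds = 0.6779/6.0909 = 0.1113, so P(H) = 0.1113/(1+0.1113) ≈ 0.10.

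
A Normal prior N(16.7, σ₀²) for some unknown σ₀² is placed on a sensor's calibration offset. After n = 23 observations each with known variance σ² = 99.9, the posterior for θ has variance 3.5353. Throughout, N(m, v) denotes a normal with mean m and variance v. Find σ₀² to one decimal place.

For the Normal–Normal model with known σ², precisions add: τ_n = τ₀ + n/σ².
So 1/σ₀² = 1/3.5353 − 23/99.9 = 0.282861 − 0.230230 = 0.052631.
Hence σ₀² = 1/0.052631 ≈ 19.0.

σ₀² = 19.0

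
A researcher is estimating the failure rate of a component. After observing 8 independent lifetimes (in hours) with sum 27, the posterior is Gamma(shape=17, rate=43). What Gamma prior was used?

Gamma(shape=9, rate=16)

Gamma–exponential conjugacy: posterior shape = α + n, posterior rate = β + Σtᵢ.
So α = 17 − 8 = 9 and β = 43 − 27 = 16.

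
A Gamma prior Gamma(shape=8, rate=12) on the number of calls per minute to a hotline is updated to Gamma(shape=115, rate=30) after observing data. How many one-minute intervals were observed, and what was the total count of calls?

Gamma–Poisson conjugacy: posterior shape = α + Σxᵢ, posterior rate = β + n.
Matching: Σxᵢ = 115 − 8 = 107 and n = 30 − 12 = 18.

n = 18 one-minute intervals with total 107 calls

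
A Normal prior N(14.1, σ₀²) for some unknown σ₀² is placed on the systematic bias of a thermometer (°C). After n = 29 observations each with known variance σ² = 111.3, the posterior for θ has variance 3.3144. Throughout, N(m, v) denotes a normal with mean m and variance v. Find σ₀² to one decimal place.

Posterior precision equals prior precision plus data precision: 1/σ_n² = 1/σ₀² + n/σ².
So 1/σ₀² = 1/3.3144 − 29/111.3 = 0.301714 − 0.260557 = 0.041157.
Hence σ₀² = 1/0.041157 ≈ 24.3.

σ₀² = 24.3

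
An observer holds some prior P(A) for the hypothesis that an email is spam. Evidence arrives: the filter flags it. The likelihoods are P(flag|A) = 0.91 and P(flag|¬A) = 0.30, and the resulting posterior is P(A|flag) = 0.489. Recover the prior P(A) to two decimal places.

P(A) = 0.24

Bayes' rule in odds form gives O(A|E) = O(A)·[P(E|A)/P(E|¬A)], hence O(A) = O(A|E)/LR.
Posterior odds = 0.489/(1−0.489) = 0.9569. LR = 0.91/0.30 = 3.0333.
Prior odds = 0.9569/3.0333 = 0.3155, so P(A) = 0.3155/(1+0.3155) ≈ 0.24.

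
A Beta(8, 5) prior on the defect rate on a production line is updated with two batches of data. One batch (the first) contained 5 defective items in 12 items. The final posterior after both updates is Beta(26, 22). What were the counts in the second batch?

13 defective items and 10 good items

Sequential conjugate updates are equivalent to a single update on the pooled data, so total successes = posterior α − prior α and total failures = posterior β − prior β.
Total across both batches: 26−8=18 defective items, 22−5=17 good items.
Subtract the first batch: 18−5=13 defective items and 17−7=10 good items.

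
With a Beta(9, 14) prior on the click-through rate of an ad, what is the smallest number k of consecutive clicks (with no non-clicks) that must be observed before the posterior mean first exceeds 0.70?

k = 24

After k clicks and 0 non-clicks the posterior is Beta(9+k, 14), with mean (9+k)/(9+14+k).
Set (9+k)/(23+k) > 0.70 and solve: k > (0.70·23 − 9)/(1 − 0.70) = 23.667.
The smallest integer exceeding 23.667 is 24.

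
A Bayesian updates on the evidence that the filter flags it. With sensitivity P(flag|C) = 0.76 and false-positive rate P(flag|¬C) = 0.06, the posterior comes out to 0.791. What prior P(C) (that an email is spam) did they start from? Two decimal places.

In odds form, posterior odds = prior odds × likelihood ratio, so prior odds = posterior odds ÷ LR.
Posterior odds = 0.791/(1−0.791) = 3.7847. LR = 0.76/0.06 = 12.6667.
Prior odds = 3.7847/12.6667 = 0.2988, so P(C) = 0.2988/(1+0.2988) ≈ 0.23.

P(C) = 0.23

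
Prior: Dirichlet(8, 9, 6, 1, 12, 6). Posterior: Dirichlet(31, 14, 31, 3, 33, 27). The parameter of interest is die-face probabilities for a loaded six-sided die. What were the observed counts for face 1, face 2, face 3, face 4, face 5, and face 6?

counts (23, 5, 25, 2, 21, 21)

For a Dirichlet(α) prior with multinomial counts c, the posterior is Dirichlet(α + c) componentwise.
Counts are posterior − prior componentwise: 31−8=23, 14−9=5, 31−6=25, 3−1=2, 33−12=21, 27−6=21.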